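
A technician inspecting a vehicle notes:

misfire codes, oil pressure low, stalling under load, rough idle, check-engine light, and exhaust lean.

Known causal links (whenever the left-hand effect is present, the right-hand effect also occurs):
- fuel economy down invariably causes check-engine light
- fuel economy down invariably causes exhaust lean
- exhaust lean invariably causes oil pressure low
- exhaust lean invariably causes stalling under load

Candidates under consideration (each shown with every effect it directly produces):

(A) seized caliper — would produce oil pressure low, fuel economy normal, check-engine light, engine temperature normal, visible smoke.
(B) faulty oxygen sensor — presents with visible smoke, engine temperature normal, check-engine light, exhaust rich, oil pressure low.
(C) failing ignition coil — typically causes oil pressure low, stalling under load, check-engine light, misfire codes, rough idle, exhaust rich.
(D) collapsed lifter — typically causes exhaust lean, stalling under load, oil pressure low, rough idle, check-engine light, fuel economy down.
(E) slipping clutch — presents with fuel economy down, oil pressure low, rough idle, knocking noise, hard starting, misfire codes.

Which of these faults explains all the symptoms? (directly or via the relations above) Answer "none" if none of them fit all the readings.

Per-candidate check:
(A) seized caliper — does not account for misfire codes, stalling under load, rough idle, exhaust lean
(B) faulty oxygen sensor — misfire codes ✗; oil pressure low ✓; stalling under load ✗; rough idle ✗; check-engine light ✓; exhaust lean ✗
(C) failing ignition coil — fails on exhaust lean (predicts exhaust rich, not exhaust lean)
(D) collapsed lifter — misfire codes ✗; oil pressure low ✓; stalling under load ✓; rough idle ✓; check-engine light ✓; exhaust lean ✓
(E) slipping clutch — misfire codes ✓; oil pressure low ✓; stalling under load ✓ (by fuel economy down → exhaust lean → stalling under load); rough idle ✓; check-engine light ✓ (by fuel economy down → check-engine light); exhaust lean ✓ (by fuel economy down → exhaust lean)
(E) is the only candidate with no mismatches.

E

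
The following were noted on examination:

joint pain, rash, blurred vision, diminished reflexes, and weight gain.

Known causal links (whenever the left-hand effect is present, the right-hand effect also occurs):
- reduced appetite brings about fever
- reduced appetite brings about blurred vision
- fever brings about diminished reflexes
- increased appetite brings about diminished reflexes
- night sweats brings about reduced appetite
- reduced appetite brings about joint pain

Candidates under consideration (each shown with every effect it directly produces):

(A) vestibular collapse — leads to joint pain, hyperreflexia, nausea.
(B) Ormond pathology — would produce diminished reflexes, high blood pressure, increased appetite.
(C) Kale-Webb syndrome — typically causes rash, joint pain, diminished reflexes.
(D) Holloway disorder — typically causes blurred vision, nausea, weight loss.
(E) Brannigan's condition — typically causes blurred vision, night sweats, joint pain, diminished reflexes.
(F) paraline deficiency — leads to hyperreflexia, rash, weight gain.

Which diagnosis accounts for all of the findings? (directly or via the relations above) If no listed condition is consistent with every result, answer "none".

Per-candidate check:
(A) vestibular collapse — joint pain yes; rash NO; blurred vision NO; diminished reflexes NO; weight gain NO
(B) Ormond pathology — joint pain NO; rash NO; blurred vision NO; diminished reflexes yes; weight gain NO
(C) Kale-Webb syndrome — does not account for blurred vision, weight gain
(D) Holloway disorder — fails on joint pain, rash, diminished reflexes, weight gain (predicts weight loss, not weight gain)
(E) Brannigan's condition — joint pain yes; rash NO; blurred vision yes; diminished reflexes yes; weight gain NO
(F) paraline deficiency — fails on joint pain, blurred vision, diminished reflexes (predicts hyperreflexia, not diminished reflexes)
Every candidate fails on at least one observation.

none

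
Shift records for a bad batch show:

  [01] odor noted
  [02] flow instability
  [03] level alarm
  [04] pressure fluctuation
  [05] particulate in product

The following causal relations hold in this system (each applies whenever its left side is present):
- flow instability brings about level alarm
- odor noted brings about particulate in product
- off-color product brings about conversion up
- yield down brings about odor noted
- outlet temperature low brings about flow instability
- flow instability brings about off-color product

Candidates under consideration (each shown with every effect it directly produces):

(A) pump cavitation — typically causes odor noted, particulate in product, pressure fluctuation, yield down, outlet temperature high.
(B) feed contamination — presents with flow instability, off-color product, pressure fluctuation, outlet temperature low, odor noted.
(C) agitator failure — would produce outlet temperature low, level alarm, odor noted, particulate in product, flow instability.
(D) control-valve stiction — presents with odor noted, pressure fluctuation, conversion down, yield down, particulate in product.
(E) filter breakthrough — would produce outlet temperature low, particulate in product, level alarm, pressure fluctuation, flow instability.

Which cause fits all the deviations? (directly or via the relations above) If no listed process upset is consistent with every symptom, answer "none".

B

Per-candidate check:
(A) pump cavitation — odor noted yes; flow instability NO; level alarm NO; pressure fluctuation yes; particulate in product yes
(B) feed contamination — accounts for every observation (level alarm via flow instability → level alarm)
(C) agitator failure — odor noted yes; flow instability yes; level alarm yes; pressure fluctuation NO; particulate in product yes
(D) control-valve stiction — odor noted yes; flow instability NO; level alarm NO; pressure fluctuation yes; particulate in product yes
(E) filter breakthrough — odor noted NO; flow instability yes; level alarm yes; pressure fluctuation yes; particulate in product yes
(B) alone accounts for all the evidence.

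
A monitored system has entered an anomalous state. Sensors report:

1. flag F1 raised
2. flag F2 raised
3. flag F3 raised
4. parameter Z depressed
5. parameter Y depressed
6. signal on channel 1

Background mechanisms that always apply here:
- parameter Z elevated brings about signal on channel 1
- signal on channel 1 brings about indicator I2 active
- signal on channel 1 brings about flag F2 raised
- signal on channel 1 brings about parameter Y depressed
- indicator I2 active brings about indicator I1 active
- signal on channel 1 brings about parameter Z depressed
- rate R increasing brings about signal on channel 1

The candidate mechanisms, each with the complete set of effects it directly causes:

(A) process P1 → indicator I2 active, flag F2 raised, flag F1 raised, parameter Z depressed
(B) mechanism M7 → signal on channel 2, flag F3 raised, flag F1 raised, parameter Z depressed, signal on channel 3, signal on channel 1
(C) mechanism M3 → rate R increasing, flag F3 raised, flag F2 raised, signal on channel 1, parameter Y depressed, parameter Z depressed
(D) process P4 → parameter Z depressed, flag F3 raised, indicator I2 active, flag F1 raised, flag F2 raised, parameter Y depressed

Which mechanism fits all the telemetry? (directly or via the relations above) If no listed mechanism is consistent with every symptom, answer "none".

B

Testing each hypothesis:
(A) process P1 — does not account for flag F3 raised, parameter Y depressed, signal on channel 1
(B) mechanism M7 — accounts for every observation (flag F2 raised through signal on channel 1 → flag F2 raised)
(C) mechanism M3 — does not account for flag F1 raised
(D) process P4 — flag F1 raised match; flag F2 raised match; flag F3 raised match; parameter Z depressed match; parameter Y depressed match; signal on channel 1 miss
(B) is the only candidate with no mismatches.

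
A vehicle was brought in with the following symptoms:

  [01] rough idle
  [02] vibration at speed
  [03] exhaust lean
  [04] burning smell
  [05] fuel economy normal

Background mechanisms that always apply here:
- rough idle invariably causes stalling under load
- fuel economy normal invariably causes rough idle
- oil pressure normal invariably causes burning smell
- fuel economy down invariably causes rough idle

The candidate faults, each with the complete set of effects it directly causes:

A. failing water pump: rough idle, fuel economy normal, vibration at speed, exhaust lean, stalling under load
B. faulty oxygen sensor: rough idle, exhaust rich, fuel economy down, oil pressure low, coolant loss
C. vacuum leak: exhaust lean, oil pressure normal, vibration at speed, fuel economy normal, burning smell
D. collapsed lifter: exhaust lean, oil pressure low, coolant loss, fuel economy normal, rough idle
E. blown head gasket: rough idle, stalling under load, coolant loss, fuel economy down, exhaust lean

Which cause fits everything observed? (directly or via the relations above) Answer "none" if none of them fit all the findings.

C

Per-candidate check:
(A) failing water pump — rough idle +; vibration at speed +; exhaust lean +; burning smell -; fuel economy normal +
(B) faulty oxygen sensor — rough idle +; vibration at speed -; exhaust lean -; burning smell -; fuel economy normal -
(C) vacuum leak — accounts for every observation (rough idle via fuel economy normal → rough idle)
(D) collapsed lifter — rough idle +; vibration at speed -; exhaust lean +; burning smell -; fuel economy normal +
(E) blown head gasket — rough idle +; vibration at speed -; exhaust lean +; burning smell -; fuel economy normal -
(C) is the only candidate with no mismatches.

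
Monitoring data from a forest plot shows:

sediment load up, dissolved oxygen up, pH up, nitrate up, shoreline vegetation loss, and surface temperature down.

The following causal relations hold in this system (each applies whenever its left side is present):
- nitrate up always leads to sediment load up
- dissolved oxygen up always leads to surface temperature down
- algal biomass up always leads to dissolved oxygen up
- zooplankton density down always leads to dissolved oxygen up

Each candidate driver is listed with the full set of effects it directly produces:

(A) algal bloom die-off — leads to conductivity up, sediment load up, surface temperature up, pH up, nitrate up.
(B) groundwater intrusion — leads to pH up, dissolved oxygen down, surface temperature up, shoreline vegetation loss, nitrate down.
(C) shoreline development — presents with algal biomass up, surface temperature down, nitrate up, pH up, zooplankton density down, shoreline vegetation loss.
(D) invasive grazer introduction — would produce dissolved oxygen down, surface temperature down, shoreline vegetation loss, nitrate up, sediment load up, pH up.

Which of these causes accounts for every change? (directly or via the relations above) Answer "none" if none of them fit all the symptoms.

Testing each hypothesis:
(A) algal bloom die-off — sediment load up +; dissolved oxygen up -; pH up +; nitrate up +; shoreline vegetation loss -; surface temperature down -
(B) groundwater intrusion — fails on sediment load up, dissolved oxygen up, nitrate up, surface temperature down (predicts dissolved oxygen down, not dissolved oxygen up; predicts nitrate down, not nitrate up; predicts surface temperature up, not surface temperature down)
(C) shoreline development — sediment load up + (by nitrate up → sediment load up); dissolved oxygen up + (by algal biomass up → dissolved oxygen up); pH up +; nitrate up +; shoreline vegetation loss +; surface temperature down +
(D) invasive grazer introduction — fails on dissolved oxygen up (predicts dissolved oxygen down, not dissolved oxygen up)
(C) is the only candidate with no mismatches.

C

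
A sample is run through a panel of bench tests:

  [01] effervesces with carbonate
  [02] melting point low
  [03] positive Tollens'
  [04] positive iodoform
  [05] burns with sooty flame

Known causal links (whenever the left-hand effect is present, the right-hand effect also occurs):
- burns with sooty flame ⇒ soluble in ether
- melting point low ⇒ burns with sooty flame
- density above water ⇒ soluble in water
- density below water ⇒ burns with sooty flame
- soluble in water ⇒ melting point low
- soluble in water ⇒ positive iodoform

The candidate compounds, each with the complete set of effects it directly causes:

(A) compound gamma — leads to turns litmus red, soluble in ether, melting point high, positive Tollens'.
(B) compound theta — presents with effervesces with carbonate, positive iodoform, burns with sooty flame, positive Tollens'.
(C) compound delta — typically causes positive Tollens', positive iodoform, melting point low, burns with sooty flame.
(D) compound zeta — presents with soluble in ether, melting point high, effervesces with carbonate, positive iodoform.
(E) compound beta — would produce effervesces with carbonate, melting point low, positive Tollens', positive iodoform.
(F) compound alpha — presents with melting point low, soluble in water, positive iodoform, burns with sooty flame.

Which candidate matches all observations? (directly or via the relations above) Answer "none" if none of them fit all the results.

Testing each hypothesis:
(A) compound gamma — fails on effervesces with carbonate, melting point low, positive iodoform, burns with sooty flame (predicts melting point high, not melting point low)
(B) compound theta — does not account for melting point low
(C) compound delta — does not account for effervesces with carbonate
(D) compound zeta — fails on melting point low, positive Tollens', burns with sooty flame (predicts melting point high, not melting point low)
(E) compound beta — accounts for every observation (burns with sooty flame through melting point low → burns with sooty flame)
(F) compound alpha — effervesces with carbonate NO; melting point low yes; positive Tollens' NO; positive iodoform yes; burns with sooty flame yes
(E) alone accounts for all the evidence.

E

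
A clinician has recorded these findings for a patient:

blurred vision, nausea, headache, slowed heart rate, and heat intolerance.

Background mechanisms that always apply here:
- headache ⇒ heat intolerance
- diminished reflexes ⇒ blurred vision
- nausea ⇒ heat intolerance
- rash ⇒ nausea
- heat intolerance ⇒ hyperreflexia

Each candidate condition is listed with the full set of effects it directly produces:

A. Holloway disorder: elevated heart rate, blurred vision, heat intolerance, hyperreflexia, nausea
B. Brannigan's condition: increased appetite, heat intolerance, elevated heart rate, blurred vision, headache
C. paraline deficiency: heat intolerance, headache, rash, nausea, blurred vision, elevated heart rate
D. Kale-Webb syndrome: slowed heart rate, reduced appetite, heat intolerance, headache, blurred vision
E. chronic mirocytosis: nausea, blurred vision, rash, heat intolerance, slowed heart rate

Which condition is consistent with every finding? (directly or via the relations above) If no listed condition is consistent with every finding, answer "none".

none

Testing each hypothesis:
(A) Holloway disorder — blurred vision ✓; nausea ✓; headache ✗; slowed heart rate ✗; heat intolerance ✓
(B) Brannigan's condition — fails on nausea, slowed heart rate (predicts elevated heart rate, not slowed heart rate)
(C) paraline deficiency — fails on slowed heart rate (predicts elevated heart rate, not slowed heart rate)
(D) Kale-Webb syndrome — blurred vision ✓; nausea ✗; headache ✓; slowed heart rate ✓; heat intolerance ✓
(E) chronic mirocytosis — does not account for headache
Every candidate fails on at least one observation.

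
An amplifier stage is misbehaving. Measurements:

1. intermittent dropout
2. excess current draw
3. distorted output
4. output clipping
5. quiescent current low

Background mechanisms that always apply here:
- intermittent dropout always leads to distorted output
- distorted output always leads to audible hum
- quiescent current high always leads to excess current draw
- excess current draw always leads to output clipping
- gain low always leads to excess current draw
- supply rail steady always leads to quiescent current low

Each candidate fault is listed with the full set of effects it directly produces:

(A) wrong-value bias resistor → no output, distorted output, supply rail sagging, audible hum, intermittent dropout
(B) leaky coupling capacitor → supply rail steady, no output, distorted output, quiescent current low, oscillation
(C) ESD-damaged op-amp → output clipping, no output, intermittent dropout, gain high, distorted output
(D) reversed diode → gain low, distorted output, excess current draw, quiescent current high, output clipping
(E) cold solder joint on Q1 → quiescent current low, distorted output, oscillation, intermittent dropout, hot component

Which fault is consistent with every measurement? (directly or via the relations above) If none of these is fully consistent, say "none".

none

Per-candidate check:
(A) wrong-value bias resistor — does not account for excess current draw, output clipping, quiescent current low
(B) leaky coupling capacitor — intermittent dropout ✗; excess current draw ✗; distorted output ✓; output clipping ✗; quiescent current low ✓
(C) ESD-damaged op-amp — intermittent dropout ✓; excess current draw ✗; distorted output ✓; output clipping ✓; quiescent current low ✗
(D) reversed diode — intermittent dropout ✗; excess current draw ✓; distorted output ✓; output clipping ✓; quiescent current low ✗
(E) cold solder joint on Q1 — does not account for excess current draw, output clipping
No candidate is consistent with all observations.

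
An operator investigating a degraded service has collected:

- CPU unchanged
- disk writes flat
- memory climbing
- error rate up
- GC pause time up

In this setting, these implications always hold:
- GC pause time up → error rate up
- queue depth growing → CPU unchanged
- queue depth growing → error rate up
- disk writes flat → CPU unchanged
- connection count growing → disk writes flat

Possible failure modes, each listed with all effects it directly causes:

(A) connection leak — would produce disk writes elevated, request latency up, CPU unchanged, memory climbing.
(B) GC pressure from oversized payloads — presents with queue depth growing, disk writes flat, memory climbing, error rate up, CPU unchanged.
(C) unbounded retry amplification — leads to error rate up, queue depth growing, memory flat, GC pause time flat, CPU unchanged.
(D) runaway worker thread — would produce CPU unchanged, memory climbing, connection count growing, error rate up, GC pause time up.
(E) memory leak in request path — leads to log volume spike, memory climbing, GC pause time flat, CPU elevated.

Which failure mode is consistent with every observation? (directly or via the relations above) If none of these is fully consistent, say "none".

For each candidate, compare predicted effects to what was observed:
(A) connection leak — CPU unchanged ✓; disk writes flat ✗; memory climbing ✓; error rate up ✗; GC pause time up ✗
(B) GC pressure from oversized payloads — does not account for GC pause time up
(C) unbounded retry amplification — CPU unchanged ✓; disk writes flat ✗; memory climbing ✗; error rate up ✓; GC pause time up ✗
(D) runaway worker thread — accounts for every observation (disk writes flat by connection count growing → disk writes flat)
(E) memory leak in request path — fails on CPU unchanged, disk writes flat, error rate up, GC pause time up (predicts CPU elevated, not CPU unchanged; predicts GC pause time flat, not GC pause time up)
(D) is the only candidate with no mismatches.

D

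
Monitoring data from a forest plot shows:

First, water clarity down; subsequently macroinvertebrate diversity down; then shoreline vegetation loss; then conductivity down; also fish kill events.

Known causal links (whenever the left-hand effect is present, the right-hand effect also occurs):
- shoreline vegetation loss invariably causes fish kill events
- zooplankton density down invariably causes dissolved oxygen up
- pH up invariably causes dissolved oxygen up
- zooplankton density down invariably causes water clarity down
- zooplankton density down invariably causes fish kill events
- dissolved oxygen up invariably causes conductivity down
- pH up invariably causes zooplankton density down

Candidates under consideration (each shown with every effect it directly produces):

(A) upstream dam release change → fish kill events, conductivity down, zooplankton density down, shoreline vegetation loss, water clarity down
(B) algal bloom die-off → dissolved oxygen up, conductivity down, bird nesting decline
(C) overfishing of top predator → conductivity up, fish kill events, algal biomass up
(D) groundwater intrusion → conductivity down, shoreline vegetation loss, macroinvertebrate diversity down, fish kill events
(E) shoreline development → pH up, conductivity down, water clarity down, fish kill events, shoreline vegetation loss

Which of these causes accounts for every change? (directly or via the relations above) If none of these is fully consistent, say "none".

For each candidate, compare predicted effects to what was observed:
(A) upstream dam release change — water clarity down match; macroinvertebrate diversity down miss; shoreline vegetation loss match; conductivity down match; fish kill events match
(B) algal bloom die-off — does not account for water clarity down, macroinvertebrate diversity down, shoreline vegetation loss, fish kill events
(C) overfishing of top predator — water clarity down miss; macroinvertebrate diversity down miss; shoreline vegetation loss miss; conductivity down miss; fish kill events match
(D) groundwater intrusion — water clarity down miss; macroinvertebrate diversity down match; shoreline vegetation loss match; conductivity down match; fish kill events match
(E) shoreline development — water clarity down match; macroinvertebrate diversity down miss; shoreline vegetation loss match; conductivity down match; fish kill events match
Every candidate fails on at least one observation.

none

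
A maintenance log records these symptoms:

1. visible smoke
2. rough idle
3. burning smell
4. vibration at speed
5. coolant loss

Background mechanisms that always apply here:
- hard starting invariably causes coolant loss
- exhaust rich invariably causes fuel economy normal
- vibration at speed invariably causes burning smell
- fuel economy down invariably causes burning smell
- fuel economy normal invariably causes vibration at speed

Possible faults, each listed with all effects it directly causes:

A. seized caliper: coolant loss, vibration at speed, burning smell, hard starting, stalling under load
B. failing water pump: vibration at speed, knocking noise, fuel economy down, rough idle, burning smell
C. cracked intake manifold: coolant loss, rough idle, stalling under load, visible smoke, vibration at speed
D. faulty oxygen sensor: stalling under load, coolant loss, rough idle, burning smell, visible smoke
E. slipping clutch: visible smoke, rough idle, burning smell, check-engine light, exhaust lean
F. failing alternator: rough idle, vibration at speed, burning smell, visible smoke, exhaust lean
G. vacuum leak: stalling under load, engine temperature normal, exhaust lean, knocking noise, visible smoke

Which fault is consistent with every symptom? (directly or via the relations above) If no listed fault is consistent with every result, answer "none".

C

Testing each hypothesis:
(A) seized caliper — visible smoke -; rough idle -; burning smell +; vibration at speed +; coolant loss +
(B) failing water pump — visible smoke -; rough idle +; burning smell +; vibration at speed +; coolant loss -
(C) cracked intake manifold — visible smoke +; rough idle +; burning smell + (by vibration at speed → burning smell); vibration at speed +; coolant loss +
(D) faulty oxygen sensor — visible smoke +; rough idle +; burning smell +; vibration at speed -; coolant loss +
(E) slipping clutch — visible smoke +; rough idle +; burning smell +; vibration at speed -; coolant loss -
(F) failing alternator — does not account for coolant loss
(G) vacuum leak — visible smoke +; rough idle -; burning smell -; vibration at speed -; coolant loss -
(C) alone accounts for all the evidence.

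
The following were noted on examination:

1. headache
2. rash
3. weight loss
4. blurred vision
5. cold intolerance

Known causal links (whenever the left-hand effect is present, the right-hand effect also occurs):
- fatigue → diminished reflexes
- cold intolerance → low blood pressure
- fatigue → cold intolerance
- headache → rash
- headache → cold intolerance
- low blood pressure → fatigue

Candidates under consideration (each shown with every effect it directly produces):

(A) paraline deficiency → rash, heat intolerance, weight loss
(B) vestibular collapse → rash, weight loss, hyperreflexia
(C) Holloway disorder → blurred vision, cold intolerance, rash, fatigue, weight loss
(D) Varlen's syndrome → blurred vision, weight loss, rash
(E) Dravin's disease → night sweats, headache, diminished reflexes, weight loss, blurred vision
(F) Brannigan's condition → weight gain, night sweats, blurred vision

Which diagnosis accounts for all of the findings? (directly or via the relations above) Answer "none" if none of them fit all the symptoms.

E

For each candidate, compare predicted effects to what was observed:
(A) paraline deficiency — fails on headache, blurred vision, cold intolerance (predicts heat intolerance, not cold intolerance)
(B) vestibular collapse — headache miss; rash match; weight loss match; blurred vision miss; cold intolerance miss
(C) Holloway disorder — does not account for headache
(D) Varlen's syndrome — headache miss; rash match; weight loss match; blurred vision match; cold intolerance miss
(E) Dravin's disease — accounts for every observation (rash via headache → rash)
(F) Brannigan's condition — headache miss; rash miss; weight loss miss; blurred vision match; cold intolerance miss
(E) is the only candidate with no mismatches.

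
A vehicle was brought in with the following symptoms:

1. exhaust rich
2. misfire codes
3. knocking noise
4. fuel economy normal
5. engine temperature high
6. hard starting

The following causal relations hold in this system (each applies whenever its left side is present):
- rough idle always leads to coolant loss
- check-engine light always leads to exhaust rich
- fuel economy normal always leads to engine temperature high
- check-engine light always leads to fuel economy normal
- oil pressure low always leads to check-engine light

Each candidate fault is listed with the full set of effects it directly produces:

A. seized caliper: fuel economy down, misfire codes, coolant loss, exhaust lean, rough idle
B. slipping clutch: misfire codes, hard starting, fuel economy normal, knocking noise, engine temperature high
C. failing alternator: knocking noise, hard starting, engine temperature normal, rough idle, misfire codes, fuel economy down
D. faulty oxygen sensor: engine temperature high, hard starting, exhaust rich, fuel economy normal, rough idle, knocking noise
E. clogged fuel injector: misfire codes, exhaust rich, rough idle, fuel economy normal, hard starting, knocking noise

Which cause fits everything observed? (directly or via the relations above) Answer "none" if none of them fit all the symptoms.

Checking each candidate against the observations:
(A) seized caliper — exhaust rich NO; misfire codes yes; knocking noise NO; fuel economy normal NO; engine temperature high NO; hard starting NO
(B) slipping clutch — exhaust rich NO; misfire codes yes; knocking noise yes; fuel economy normal yes; engine temperature high yes; hard starting yes
(C) failing alternator — fails on exhaust rich, fuel economy normal, engine temperature high (predicts fuel economy down, not fuel economy normal; predicts engine temperature normal, not engine temperature high)
(D) faulty oxygen sensor — does not account for misfire codes
(E) clogged fuel injector — exhaust rich yes; misfire codes yes; knocking noise yes; fuel economy normal yes; engine temperature high yes (by fuel economy normal → engine temperature high); hard starting yes
(E) is the only candidate with no mismatches.

E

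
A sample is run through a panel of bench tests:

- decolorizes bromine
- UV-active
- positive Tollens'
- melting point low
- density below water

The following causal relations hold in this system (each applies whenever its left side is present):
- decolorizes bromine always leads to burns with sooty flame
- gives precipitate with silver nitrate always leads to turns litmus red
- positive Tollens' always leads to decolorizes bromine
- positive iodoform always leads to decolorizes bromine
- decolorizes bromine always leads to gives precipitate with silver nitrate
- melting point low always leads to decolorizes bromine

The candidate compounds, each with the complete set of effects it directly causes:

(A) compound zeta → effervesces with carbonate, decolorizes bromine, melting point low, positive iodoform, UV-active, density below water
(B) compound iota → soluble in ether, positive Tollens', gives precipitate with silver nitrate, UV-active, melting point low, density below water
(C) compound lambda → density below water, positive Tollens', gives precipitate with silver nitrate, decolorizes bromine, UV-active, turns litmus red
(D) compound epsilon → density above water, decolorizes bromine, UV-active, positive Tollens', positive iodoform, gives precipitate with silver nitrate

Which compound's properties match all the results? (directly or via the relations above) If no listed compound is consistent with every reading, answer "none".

B

Per-candidate check:
(A) compound zeta — decolorizes bromine ✓; UV-active ✓; positive Tollens' ✗; melting point low ✓; density below water ✓
(B) compound iota — accounts for every observation (decolorizes bromine by positive Tollens' → decolorizes bromine)
(C) compound lambda — decolorizes bromine ✓; UV-active ✓; positive Tollens' ✓; melting point low ✗; density below water ✓
(D) compound epsilon — fails on melting point low, density below water (predicts density above water, not density below water)
Only (B) is consistent with every observation.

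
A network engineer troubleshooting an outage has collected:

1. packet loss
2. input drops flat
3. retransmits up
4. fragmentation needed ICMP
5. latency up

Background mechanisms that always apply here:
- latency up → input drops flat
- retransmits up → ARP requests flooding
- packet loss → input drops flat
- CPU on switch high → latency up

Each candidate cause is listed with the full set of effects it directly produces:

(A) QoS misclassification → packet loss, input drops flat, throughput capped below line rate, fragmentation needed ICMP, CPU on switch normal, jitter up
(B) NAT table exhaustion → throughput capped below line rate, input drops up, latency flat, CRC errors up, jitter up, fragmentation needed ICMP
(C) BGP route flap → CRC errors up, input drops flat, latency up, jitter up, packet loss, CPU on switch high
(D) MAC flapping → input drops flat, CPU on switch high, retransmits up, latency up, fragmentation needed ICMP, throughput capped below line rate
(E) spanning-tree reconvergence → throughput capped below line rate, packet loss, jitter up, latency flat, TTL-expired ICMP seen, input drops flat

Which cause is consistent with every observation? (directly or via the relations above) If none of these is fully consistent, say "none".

none

Checking each candidate against the observations:
(A) QoS misclassification — packet loss match; input drops flat match; retransmits up miss; fragmentation needed ICMP match; latency up miss
(B) NAT table exhaustion — packet loss miss; input drops flat miss; retransmits up miss; fragmentation needed ICMP match; latency up miss
(C) BGP route flap — does not account for retransmits up, fragmentation needed ICMP
(D) MAC flapping — does not account for packet loss
(E) spanning-tree reconvergence — fails on retransmits up, fragmentation needed ICMP, latency up (predicts latency flat, not latency up)
Every candidate fails on at least one observation.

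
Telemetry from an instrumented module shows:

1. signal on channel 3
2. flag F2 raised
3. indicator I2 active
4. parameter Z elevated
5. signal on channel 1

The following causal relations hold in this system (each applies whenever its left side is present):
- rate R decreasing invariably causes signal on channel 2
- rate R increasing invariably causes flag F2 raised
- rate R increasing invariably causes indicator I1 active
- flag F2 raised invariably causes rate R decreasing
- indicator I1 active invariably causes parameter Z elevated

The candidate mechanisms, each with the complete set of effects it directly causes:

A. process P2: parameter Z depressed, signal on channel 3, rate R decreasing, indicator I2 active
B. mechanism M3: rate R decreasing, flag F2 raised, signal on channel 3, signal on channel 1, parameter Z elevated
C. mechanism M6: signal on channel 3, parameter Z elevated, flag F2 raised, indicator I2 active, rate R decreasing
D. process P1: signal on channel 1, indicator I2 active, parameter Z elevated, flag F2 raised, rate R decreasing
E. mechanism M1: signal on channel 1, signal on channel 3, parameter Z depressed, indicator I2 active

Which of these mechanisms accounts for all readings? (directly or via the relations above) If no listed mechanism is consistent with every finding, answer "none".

none

For each candidate, compare predicted effects to what was observed:
(A) process P2 — signal on channel 3 +; flag F2 raised -; indicator I2 active +; parameter Z elevated -; signal on channel 1 -
(B) mechanism M3 — signal on channel 3 +; flag F2 raised +; indicator I2 active -; parameter Z elevated +; signal on channel 1 +
(C) mechanism M6 — signal on channel 3 +; flag F2 raised +; indicator I2 active +; parameter Z elevated +; signal on channel 1 -
(D) process P1 — signal on channel 3 -; flag F2 raised +; indicator I2 active +; parameter Z elevated +; signal on channel 1 +
(E) mechanism M1 — signal on channel 3 +; flag F2 raised -; indicator I2 active +; parameter Z elevated -; signal on channel 1 +
Every candidate fails on at least one observation.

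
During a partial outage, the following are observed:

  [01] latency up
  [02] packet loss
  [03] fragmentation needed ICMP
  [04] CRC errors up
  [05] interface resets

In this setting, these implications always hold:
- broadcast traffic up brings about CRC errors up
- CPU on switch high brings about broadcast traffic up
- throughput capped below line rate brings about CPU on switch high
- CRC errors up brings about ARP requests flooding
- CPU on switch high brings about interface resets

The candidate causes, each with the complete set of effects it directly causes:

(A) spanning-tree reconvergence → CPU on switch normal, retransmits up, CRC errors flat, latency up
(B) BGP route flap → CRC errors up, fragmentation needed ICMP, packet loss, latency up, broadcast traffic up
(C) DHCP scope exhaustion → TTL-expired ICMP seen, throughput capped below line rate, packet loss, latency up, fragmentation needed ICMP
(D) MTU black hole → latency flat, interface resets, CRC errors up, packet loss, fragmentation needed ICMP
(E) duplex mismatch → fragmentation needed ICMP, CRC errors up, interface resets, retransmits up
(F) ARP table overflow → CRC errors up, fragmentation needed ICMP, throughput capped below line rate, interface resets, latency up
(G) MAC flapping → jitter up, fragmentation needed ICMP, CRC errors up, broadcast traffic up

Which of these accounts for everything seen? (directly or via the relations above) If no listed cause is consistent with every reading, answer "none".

C

Testing each hypothesis:
(A) spanning-tree reconvergence — fails on packet loss, fragmentation needed ICMP, CRC errors up, interface resets (predicts CRC errors flat, not CRC errors up)
(B) BGP route flap — does not account for interface resets
(C) DHCP scope exhaustion — accounts for every observation (CRC errors up by throughput capped below line rate → CPU on switch high → broadcast traffic up → CRC errors up)
(D) MTU black hole — fails on latency up (predicts latency flat, not latency up)
(E) duplex mismatch — latency up miss; packet loss miss; fragmentation needed ICMP match; CRC errors up match; interface resets match
(F) ARP table overflow — does not account for packet loss
(G) MAC flapping — does not account for latency up, packet loss, interface resets
(C) alone accounts for all the evidence.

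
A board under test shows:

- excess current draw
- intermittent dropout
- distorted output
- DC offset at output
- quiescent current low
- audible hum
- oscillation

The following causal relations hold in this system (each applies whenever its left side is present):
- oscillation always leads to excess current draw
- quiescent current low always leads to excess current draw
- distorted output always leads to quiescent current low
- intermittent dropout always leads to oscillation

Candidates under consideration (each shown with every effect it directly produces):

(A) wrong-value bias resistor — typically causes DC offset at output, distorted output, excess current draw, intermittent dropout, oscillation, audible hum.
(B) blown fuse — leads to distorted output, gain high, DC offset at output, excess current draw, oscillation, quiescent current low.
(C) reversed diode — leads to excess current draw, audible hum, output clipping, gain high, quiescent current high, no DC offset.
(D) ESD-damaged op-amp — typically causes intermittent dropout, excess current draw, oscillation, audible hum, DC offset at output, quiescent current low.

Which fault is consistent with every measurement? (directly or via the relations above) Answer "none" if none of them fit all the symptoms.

A

For each candidate, compare predicted effects to what was observed:
(A) wrong-value bias resistor — excess current draw yes; intermittent dropout yes; distorted output yes; DC offset at output yes; quiescent current low yes (via distorted output → quiescent current low); audible hum yes; oscillation yes
(B) blown fuse — excess current draw yes; intermittent dropout NO; distorted output yes; DC offset at output yes; quiescent current low yes; audible hum NO; oscillation yes
(C) reversed diode — excess current draw yes; intermittent dropout NO; distorted output NO; DC offset at output NO; quiescent current low NO; audible hum yes; oscillation NO
(D) ESD-damaged op-amp — excess current draw yes; intermittent dropout yes; distorted output NO; DC offset at output yes; quiescent current low yes; audible hum yes; oscillation yes
Only (A) is consistent with every observation.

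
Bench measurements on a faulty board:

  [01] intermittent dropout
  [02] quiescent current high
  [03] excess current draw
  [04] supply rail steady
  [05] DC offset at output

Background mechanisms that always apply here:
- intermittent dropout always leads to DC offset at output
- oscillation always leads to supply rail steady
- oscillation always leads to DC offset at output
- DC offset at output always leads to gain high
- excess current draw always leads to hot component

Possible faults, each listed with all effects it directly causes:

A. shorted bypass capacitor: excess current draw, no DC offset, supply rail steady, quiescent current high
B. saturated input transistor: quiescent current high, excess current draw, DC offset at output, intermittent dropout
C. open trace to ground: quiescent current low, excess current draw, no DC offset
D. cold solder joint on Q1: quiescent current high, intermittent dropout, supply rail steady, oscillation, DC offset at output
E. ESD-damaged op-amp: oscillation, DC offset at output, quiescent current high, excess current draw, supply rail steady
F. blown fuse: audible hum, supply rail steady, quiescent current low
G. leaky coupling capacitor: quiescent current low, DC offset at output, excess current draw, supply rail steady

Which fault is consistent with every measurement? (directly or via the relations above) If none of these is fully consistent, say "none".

For each candidate, compare predicted effects to what was observed:
(A) shorted bypass capacitor — intermittent dropout -; quiescent current high +; excess current draw +; supply rail steady +; DC offset at output -
(B) saturated input transistor — intermittent dropout +; quiescent current high +; excess current draw +; supply rail steady -; DC offset at output +
(C) open trace to ground — intermittent dropout -; quiescent current high -; excess current draw +; supply rail steady -; DC offset at output -
(D) cold solder joint on Q1 — intermittent dropout +; quiescent current high +; excess current draw -; supply rail steady +; DC offset at output +
(E) ESD-damaged op-amp — intermittent dropout -; quiescent current high +; excess current draw +; supply rail steady +; DC offset at output +
(F) blown fuse — intermittent dropout -; quiescent current high -; excess current draw -; supply rail steady +; DC offset at output -
(G) leaky coupling capacitor — intermittent dropout -; quiescent current high -; excess current draw +; supply rail steady +; DC offset at output +
Every candidate fails on at least one observation.

none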